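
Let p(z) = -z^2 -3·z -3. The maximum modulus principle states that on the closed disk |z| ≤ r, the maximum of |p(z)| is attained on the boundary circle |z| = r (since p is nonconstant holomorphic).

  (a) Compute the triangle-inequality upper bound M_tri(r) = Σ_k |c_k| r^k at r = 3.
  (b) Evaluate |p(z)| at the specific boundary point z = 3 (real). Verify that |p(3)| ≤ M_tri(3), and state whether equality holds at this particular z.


Coefficients: c_0 = -3, c_1 = -3, c_2 = -1. Radius r = 3.
Part (a). Triangle bound: M_tri(r) = Σ_k |c_k| r^k
  = |-3|·3^0 + |-3|·3^1 + |-1|·3^2
  = 3 + 9 + 9 = 21.
This bounds M(r) := max_{|z|=r} |p(z)| from above; equality holds iff all terms c_k z^k can be made to align in phase at a single z on |z|=r.
Part (b). At z = 3 (real, on the circle |z| = r):
  p(3) = (-3)·3^0 + (-3)·3^1 + (-1)·3^2 = -21.
  |p(3)| = 21.
Since all nonzero coefficients share the same sign, |p(3)| = 21 = M_tri(3); the triangle bound is attained at z = 3, so in fact M(r) = 21.

M_tri(3) = 21; |p(3)| = 21; equality at z=3: yes.


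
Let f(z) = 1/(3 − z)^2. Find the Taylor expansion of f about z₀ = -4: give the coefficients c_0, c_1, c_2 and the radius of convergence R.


Let w = z − z₀, so z = z₀ + w.
Then 3 − z = 3 − (z₀ + w) = (3 − z₀) − w = 7 − w.
f(z) = 1/(7 − w)^2 = (1/(7)^2) · (1 − w/(7))^{−2}.
By the binomial series (1−u)^{−2} = Σ_{n≥0} C(n+1, 1) u^n for |u|<1, with u = w/(7):
  c_n = C(n+1, 1) / (7)^(n+2).
  c_0 = 1/(7)^2 = 1/49.
  c_1 = 2/(7)^3 = 2/343.
  c_2 = 3/(7)^4 = 3/2401.
The series is valid for |w/d| < 1, i.e. |z − z₀| < |d|.
Radius of convergence: R = |3 − z₀| = |7| = 7 (distance from z₀ to the singularity z = 3).

c_0 = 1/49, c_1 = 2/343, c_2 = 3/2401; R = 7.


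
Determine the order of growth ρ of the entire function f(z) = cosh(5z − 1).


cosh(w) is a linear combination of e^{iw} and e^{−iw} (or e^w, e^{−w} in the hyperbolic case), so |cosh(w)| ≤ e^{|w|}. With w = 5z − 1, |w| ≤ 5|z| + 1 = 5r + 1 on |z| = r, giving M(r) ≤ e^{5r + 1}, so ρ ≤ 1. On a suitable ray (z = it for sin/cos; z = t for sinh/cosh, t real → ∞), |cosh(5z − 1)| grows like e^{5|t|}/2, so ρ ≥ 1. Hence ρ = 1.
Therefore ρ = 1.

Order ρ = 1.


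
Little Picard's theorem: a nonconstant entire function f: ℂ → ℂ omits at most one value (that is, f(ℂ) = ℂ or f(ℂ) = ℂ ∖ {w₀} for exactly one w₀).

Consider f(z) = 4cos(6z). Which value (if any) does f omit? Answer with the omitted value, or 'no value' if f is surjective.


Little Picard bounds the complement of f(ℂ) to at most one point.
cos is entire and surjective onto ℂ: for every w ∈ ℂ, cos(ζ) = w has a solution ζ ∈ ℂ (e.g., via the complex inverse arccos). With ζ = 6z this gives z = ζ/(6). Then 4·cos(6z) takes every value in 4·ℂ = ℂ, and adding 0 is a bijection of ℂ. So f is surjective and omits no value. (Note: only on the real line is cos bounded by [−1, 1].)

Omitted value: no value.


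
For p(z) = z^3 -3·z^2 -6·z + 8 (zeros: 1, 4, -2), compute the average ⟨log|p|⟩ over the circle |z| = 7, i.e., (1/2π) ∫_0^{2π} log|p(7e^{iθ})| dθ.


Zeros: -2, 1, 4; r = 7.
Inside |z| < r: -2, 1, 4. Outside (|z| ≥ r): ∅.
p(0) = 8, so log|p(0)| = log(8) = 2.0794.
Apply Jensen: I(r) = log|p(0)| + Σ_k log(r/|z_k|), summed over zeros inside |z| < r.
  log(r/|z_k|) for z_k = 1: log(7/1) = 1.9459
  log(r/|z_k|) for z_k = 4: log(7/4) = 0.5596
  log(r/|z_k|) for z_k = -2: log(7/2) = 1.2528
Sum over inside zeros: 3.7583.
I(r) = log|p(0)| + (inside sum) = 2.0794 + 3.7583 = 5.8377.
Closed form (all zeros inside, monic): I(r) = n·log(r) = 3·log(7) = 5.8377. ✓

I(r) ≈ 5.8377.


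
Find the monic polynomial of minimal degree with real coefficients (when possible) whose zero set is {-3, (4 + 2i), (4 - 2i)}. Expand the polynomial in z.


The polynomial is p(z) = ∏_{α ∈ S} (z − α), where S = {-3, (4 + 2i), (4 - 2i)}.
Expanding the product yields: p(z) = z^3 -5·z^2 -4·z + 60.
Note conjugate pairs combine to real quadratics: (z − (4+2i))(z − (4−2i)) = z² − 8z + 20.
The resulting polynomial has degree 3 and real coefficients as required.

p(z) = z^3 -5·z^2 -4·z + 60.


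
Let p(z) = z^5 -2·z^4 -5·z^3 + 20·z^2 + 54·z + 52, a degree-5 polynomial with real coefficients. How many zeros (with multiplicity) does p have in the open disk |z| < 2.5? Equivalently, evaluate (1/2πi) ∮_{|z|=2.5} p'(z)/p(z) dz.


The zeros of p are: (3 + 2i), (3 - 2i), (-1 + 1i), (-1 - 1i), -2.
Their magnitudes are: 3.606, 3.606, 1.414, 1.414, 2.
Zeros with |z| < R = 2.5: (-1 + 1i), (-1 - 1i), -2.
Count = 3.
By the argument principle, (1/2πi) ∮_{|z|=R} p'(z)/p(z) dz equals exactly this count.

Number of zeros inside |z| < 2.5: 3.


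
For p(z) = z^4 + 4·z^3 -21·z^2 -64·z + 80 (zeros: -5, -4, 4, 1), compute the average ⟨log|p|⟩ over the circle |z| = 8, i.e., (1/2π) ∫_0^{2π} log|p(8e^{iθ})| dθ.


Zeros: -5, -4, 1, 4; r = 8.
Inside |z| < r: -5, -4, 1, 4. Outside (|z| ≥ r): ∅.
p(0) = 80, so log|p(0)| = log(80) = 4.3820.
Apply Jensen: I(r) = log|p(0)| + Σ_k log(r/|z_k|), summed over zeros inside |z| < r.
  log(r/|z_k|) for z_k = -5: log(8/5) = 0.4700
  log(r/|z_k|) for z_k = -4: log(8/4) = 0.6931
  log(r/|z_k|) for z_k = 4: log(8/4) = 0.6931
  log(r/|z_k|) for z_k = 1: log(8/1) = 2.0794
Sum over inside zeros: 3.9357.
I(r) = log|p(0)| + (inside sum) = 4.3820 + 3.9357 = 8.3178.
Closed form (all zeros inside, monic): I(r) = n·log(r) = 4·log(8) = 8.3178. ✓

I(r) ≈ 8.3178.


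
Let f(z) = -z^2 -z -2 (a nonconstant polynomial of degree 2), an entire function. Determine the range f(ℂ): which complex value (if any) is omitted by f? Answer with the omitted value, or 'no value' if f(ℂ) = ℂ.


Little Picard bounds the complement of f(ℂ) to at most one point.
For every w ∈ ℂ, the equation p(z) − w = 0 is a nonconstant polynomial in z and hence has at least one root by the fundamental theorem of algebra. So p is surjective onto ℂ, omitting no value.

Omitted value: no value.


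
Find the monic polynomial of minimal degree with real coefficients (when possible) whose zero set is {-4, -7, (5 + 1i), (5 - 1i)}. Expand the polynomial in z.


The polynomial is p(z) = ∏_{α ∈ S} (z − α), where S = {-4, -7, (5 + 1i), (5 - 1i)}.
Expanding the product yields: p(z) = z^4 + z^3 -56·z^2 + 6·z + 728.
Note conjugate pairs combine to real quadratics: (z − (5+1i))(z − (5−1i)) = z² − 10z + 26.
The resulting polynomial has degree 4 and real coefficients as required.

p(z) = z^4 + z^3 -56·z^2 + 6·z + 728.


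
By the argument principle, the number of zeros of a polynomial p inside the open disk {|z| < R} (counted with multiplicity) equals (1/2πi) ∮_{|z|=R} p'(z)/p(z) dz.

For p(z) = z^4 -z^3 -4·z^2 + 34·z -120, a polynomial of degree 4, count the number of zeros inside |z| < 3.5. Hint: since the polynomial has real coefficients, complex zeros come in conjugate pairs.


The zeros of p are: (1 + 3i), (1 - 3i), -4, 3.
Their magnitudes are: 3.162, 3.162, 4, 3.
Zeros with |z| < R = 3.5: (1 + 3i), (1 - 3i), 3.
Count = 3.
By the argument principle, (1/2πi) ∮_{|z|=R} p'(z)/p(z) dz equals exactly this count.

Number of zeros inside |z| < 3.5: 3.


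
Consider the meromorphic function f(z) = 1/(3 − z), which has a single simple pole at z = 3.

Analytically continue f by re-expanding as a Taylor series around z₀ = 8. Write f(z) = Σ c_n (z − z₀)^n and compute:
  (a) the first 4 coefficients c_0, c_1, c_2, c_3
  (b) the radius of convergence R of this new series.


Let w = z − z₀, so z = z₀ + w.
Then 3 − z = 3 − (z₀ + w) = (3 − z₀) − w = -5 − w.
f(z) = 1/(-5 − w) = (1/(-5)) · 1/(1 − w/(-5)) = Σ_{n≥0} w^n / (-5)^(n+1).
So c_n = 1/(-5)^(n+1):
  c_0 = 1/(-5)^1 = -1/5.
  c_1 = 1/(-5)^2 = 1/25.
  c_2 = 1/(-5)^3 = -1/125.
  c_3 = 1/(-5)^4 = 1/625.
The series is valid for |w/d| < 1, i.e. |z − z₀| < |d|.
Radius of convergence: R = |3 − z₀| = |-5| = 5 (distance from z₀ to the singularity z = 3).

c_0 = -1/5, c_1 = 1/25, c_2 = -1/125, c_3 = 1/625; R = 5.


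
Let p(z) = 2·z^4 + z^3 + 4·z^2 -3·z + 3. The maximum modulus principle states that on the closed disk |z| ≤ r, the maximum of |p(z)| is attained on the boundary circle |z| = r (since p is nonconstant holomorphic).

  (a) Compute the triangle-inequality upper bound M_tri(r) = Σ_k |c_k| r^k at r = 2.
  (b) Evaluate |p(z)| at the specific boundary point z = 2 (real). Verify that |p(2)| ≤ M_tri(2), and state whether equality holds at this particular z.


Coefficients: c_0 = 3, c_1 = -3, c_2 = 4, c_3 = 1, c_4 = 2. Radius r = 2.
Part (a). Triangle bound: M_tri(r) = Σ_k |c_k| r^k
  = |3|·2^0 + |-3|·2^1 + |4|·2^2 + |1|·2^3 + |2|·2^4
  = 3 + 6 + 16 + 8 + 32 = 65.
This bounds M(r) := max_{|z|=r} |p(z)| from above; equality holds iff all terms c_k z^k can be made to align in phase at a single z on |z|=r.
Part (b). At z = 2 (real, on the circle |z| = r):
  p(2) = (3)·2^0 + (-3)·2^1 + (4)·2^2 + (1)·2^3 + (2)·2^4 = 53.
  |p(2)| = 53.
Check: |p(2)| = 53 ≤ 65 = M_tri(2). ✓ Equality does not hold at z = 2 (the coefficients have mixed signs, so the terms do not all align in phase there).

M_tri(2) = 65; |p(2)| = 53; equality at z=2: no.


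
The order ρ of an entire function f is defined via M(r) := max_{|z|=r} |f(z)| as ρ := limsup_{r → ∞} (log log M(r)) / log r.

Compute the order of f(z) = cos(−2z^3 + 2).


Write cos(w) = (e^{iw} ± e^{−iw})/(2 or 2i), so |cos(w)| ≤ e^{|w|}. With w = −2z^3 + 2, |w| ≤ 2r^3 + 2 on |z|=r, giving M(r) ≤ e^{2r^3 + 2} and ρ ≤ 3. For the lower bound, choose z on |z|=r with -2z^3 purely imaginary of modulus 2r^3; then |cos(−2z^3 + 2)| grows like e^{2r^3}/2, so ρ ≥ 3. Hence ρ = 3.
Therefore ρ = 3.

Order ρ = 3.


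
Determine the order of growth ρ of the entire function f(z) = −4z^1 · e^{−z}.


M(r) = max_{|z|=r} |-4|·|z|^1·|e^{−z}| = 4·r^1 · e^{1r^1} (the factors attain their maxima compatibly on |z|=r). Then log M(r) = log 4 + 1·log r + 1r^1, dominated by the last term, so log log M(r) ~ 1·log r. The polynomial factor -4z^1 contributes only a log r term and does not affect the order. ρ = 1.
Therefore ρ = 1.

Order ρ = 1.


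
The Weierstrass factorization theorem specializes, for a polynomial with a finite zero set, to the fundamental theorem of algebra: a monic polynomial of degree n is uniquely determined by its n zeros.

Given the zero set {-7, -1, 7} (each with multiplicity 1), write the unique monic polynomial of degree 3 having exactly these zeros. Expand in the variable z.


The polynomial is p(z) = ∏_{α ∈ S} (z − α), where S = {-7, -1, 7}.
Expanding the product yields: p(z) = z^3 + z^2 -49·z -49.
The resulting polynomial has degree 3 and real coefficients as required.

p(z) = z^3 + z^2 -49·z -49.


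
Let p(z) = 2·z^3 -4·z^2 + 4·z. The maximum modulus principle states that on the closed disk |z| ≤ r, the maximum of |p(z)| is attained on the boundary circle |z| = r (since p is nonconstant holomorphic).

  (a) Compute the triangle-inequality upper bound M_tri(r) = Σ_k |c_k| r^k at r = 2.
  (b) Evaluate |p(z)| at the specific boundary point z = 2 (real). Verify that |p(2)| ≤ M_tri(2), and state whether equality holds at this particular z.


Coefficients: c_0 = 0, c_1 = 4, c_2 = -4, c_3 = 2. Radius r = 2.
Part (a). Triangle bound: M_tri(r) = Σ_k |c_k| r^k
  = |0|·2^0 + |4|·2^1 + |-4|·2^2 + |2|·2^3
  = 0 + 8 + 16 + 16 = 40.
This bounds M(r) := max_{|z|=r} |p(z)| from above; equality holds iff all terms c_k z^k can be made to align in phase at a single z on |z|=r.
Part (b). At z = 2 (real, on the circle |z| = r):
  p(2) = (0)·2^0 + (4)·2^1 + (-4)·2^2 + (2)·2^3 = 8.
  |p(2)| = 8.
Check: |p(2)| = 8 ≤ 40 = M_tri(2). ✓ Equality does not hold at z = 2 (the coefficients have mixed signs, so the terms do not all align in phase there).

M_tri(2) = 40; |p(2)| = 8; equality at z=2: no.


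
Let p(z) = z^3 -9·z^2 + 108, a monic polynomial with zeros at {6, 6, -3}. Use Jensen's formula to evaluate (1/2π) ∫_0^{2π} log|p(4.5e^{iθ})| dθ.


Zeros: -3, 6, 6; r = 4.5.
Inside |z| < r: -3. Outside (|z| ≥ r): 6, 6.
p(0) = 108, so log|p(0)| = log(108) = 4.6821.
Apply Jensen: I(r) = log|p(0)| + Σ_k log(r/|z_k|), summed over zeros inside |z| < r.
  log(r/|z_k|) for z_k = -3: log(4.5/3) = 0.4055
  Outside zeros (6, 6) contribute nothing to the Jensen sum.
Sum over inside zeros: 0.4055.
I(r) = log|p(0)| + (inside sum) = 4.6821 + 0.4055 = 5.0876.
Note: since some zeros are outside |z| ≤ r, the simplified n·log(r) form does NOT apply — only the inside zeros contribute.

I(r) ≈ 5.0876.


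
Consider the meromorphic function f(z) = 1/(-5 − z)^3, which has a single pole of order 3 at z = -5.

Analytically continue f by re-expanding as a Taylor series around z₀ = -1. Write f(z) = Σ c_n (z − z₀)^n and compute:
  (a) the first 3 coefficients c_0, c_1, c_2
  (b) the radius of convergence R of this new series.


Let w = z − z₀, so z = z₀ + w.
Then -5 − z = -5 − (z₀ + w) = (-5 − z₀) − w = -4 − w.
f(z) = 1/(-4 − w)^3 = (1/(-4)^3) · (1 − w/(-4))^{−3}.
By the binomial series (1−u)^{−3} = Σ_{n≥0} C(n+2, 2) u^n for |u|<1, with u = w/(-4):
  c_n = C(n+2, 2) / (-4)^(n+3).
  c_0 = 1/(-4)^3 = -1/64.
  c_1 = 3/(-4)^4 = 3/256.
  c_2 = 6/(-4)^5 = -3/512.
The series is valid for |w/d| < 1, i.e. |z − z₀| < |d|.
Radius of convergence: R = |-5 − z₀| = |-4| = 4 (distance from z₀ to the singularity z = -5).

c_0 = -1/64, c_1 = 3/256, c_2 = -3/512; R = 4.


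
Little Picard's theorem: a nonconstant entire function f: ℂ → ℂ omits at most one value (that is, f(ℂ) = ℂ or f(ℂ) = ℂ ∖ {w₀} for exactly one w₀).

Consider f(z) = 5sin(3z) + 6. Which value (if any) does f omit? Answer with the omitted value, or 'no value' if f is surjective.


Little Picard bounds the complement of f(ℂ) to at most one point.
sin is entire and surjective onto ℂ: for every w ∈ ℂ, sin(ζ) = w has a solution ζ ∈ ℂ (e.g., via the complex inverse arcsin). With ζ = 3z this gives z = ζ/(3). Then 5·sin(3z) takes every value in 5·ℂ = ℂ, and adding 6 is a bijection of ℂ. So f is surjective and omits no value. (Note: only on the real line is sin bounded by [−1, 1].)

Omitted value: no value.


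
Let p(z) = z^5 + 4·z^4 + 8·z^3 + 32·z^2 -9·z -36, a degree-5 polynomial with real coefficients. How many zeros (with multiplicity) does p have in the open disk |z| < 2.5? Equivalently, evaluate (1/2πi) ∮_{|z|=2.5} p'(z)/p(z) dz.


The zeros of p are: (0 + 3i), (0 - 3i), -4, 1, -1.
Their magnitudes are: 3, 3, 4, 1, 1.
Zeros with |z| < R = 2.5: 1, -1.
Count = 2.
By the argument principle, (1/2πi) ∮_{|z|=R} p'(z)/p(z) dz equals exactly this count.

Number of zeros inside |z| < 2.5: 2.


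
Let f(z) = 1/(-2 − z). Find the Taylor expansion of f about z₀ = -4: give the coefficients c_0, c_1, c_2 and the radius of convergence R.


Let w = z − z₀, so z = z₀ + w.
Then -2 − z = -2 − (z₀ + w) = (-2 − z₀) − w = 2 − w.
f(z) = 1/(2 − w) = (1/(2)) · 1/(1 − w/(2)) = Σ_{n≥0} w^n / (2)^(n+1).
So c_n = 1/(2)^(n+1):
  c_0 = 1/(2)^1 = 1/2.
  c_1 = 1/(2)^2 = 1/4.
  c_2 = 1/(2)^3 = 1/8.
The series is valid for |w/d| < 1, i.e. |z − z₀| < |d|.
Radius of convergence: R = |-2 − z₀| = |2| = 2 (distance from z₀ to the singularity z = -2).

c_0 = 1/2, c_1 = 1/4, c_2 = 1/8; R = 2.


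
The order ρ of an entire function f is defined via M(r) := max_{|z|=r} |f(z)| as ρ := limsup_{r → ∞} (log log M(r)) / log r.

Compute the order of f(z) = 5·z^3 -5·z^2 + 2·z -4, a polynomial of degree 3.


|f(z)| ≤ Σ|c_k|·r^k = O(r^3) as r → ∞. Polynomial growth is O(e^{r^ε}) for every ε > 0 (since r^3/e^{r^ε} → 0), so ρ ≤ ε for all ε > 0, i.e. ρ = 0. Every nonconstant polynomial has order 0.
Therefore ρ = 0.

Order ρ = 0.


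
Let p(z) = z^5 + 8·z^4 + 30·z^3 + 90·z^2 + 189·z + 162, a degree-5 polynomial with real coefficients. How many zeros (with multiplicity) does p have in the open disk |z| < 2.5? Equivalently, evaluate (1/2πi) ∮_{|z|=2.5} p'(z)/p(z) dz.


The zeros of p are: -3, -2, (0 + 3i), (0 - 3i), -3.
Their magnitudes are: 3, 2, 3, 3, 3.
Zeros with |z| < R = 2.5: -2.
Count = 1.
By the argument principle, (1/2πi) ∮_{|z|=R} p'(z)/p(z) dz equals exactly this count.

Number of zeros inside |z| < 2.5: 1.


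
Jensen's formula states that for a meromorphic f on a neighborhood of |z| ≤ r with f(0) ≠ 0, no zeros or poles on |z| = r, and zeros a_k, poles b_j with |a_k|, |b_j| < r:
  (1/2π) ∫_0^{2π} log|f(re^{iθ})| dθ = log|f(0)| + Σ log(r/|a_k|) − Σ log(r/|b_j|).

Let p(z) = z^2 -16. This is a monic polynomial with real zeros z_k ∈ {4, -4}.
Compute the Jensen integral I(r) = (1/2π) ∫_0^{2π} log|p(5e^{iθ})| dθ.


Zeros: -4, 4; r = 5.
Inside |z| < r: -4, 4. Outside (|z| ≥ r): ∅.
p(0) = -16, so log|p(0)| = log(16) = 2.7726.
Apply Jensen: I(r) = log|p(0)| + Σ_k log(r/|z_k|), summed over zeros inside |z| < r.
  log(r/|z_k|) for z_k = 4: log(5/4) = 0.2231
  log(r/|z_k|) for z_k = -4: log(5/4) = 0.2231
Sum over inside zeros: 0.4463.
I(r) = log|p(0)| + (inside sum) = 2.7726 + 0.4463 = 3.2189.
Closed form (all zeros inside, monic): I(r) = n·log(r) = 2·log(5) = 3.2189. ✓

I(r) ≈ 3.2189.


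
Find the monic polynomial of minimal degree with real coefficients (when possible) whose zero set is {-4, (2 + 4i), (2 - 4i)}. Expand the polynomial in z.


The polynomial is p(z) = ∏_{α ∈ S} (z − α), where S = {-4, (2 + 4i), (2 - 4i)}.
Expanding the product yields: p(z) = z^3 + 4·z + 80.
Note conjugate pairs combine to real quadratics: (z − (2+4i))(z − (2−4i)) = z² − 4z + 20.
The resulting polynomial has degree 3 and real coefficients as required.

p(z) = z^3 + 4·z + 80.


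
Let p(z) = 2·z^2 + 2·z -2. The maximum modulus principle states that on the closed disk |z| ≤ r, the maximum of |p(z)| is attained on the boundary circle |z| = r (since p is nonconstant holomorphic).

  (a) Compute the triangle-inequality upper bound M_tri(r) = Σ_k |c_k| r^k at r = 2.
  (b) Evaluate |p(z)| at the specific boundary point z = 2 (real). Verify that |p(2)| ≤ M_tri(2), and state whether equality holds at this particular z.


Coefficients: c_0 = -2, c_1 = 2, c_2 = 2. Radius r = 2.
Part (a). Triangle bound: M_tri(r) = Σ_k |c_k| r^k
  = |-2|·2^0 + |2|·2^1 + |2|·2^2
  = 2 + 4 + 8 = 14.
This bounds M(r) := max_{|z|=r} |p(z)| from above; equality holds iff all terms c_k z^k can be made to align in phase at a single z on |z|=r.
Part (b). At z = 2 (real, on the circle |z| = r):
  p(2) = (-2)·2^0 + (2)·2^1 + (2)·2^2 = 10.
  |p(2)| = 10.
Check: |p(2)| = 10 ≤ 14 = M_tri(2). ✓ Equality does not hold at z = 2 (the coefficients have mixed signs, so the terms do not all align in phase there).

M_tri(2) = 14; |p(2)| = 10; equality at z=2: no.


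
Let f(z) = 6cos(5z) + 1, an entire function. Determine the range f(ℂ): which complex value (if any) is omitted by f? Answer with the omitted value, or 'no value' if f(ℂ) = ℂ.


Little Picard bounds the complement of f(ℂ) to at most one point.
cos is entire and surjective onto ℂ: for every w ∈ ℂ, cos(ζ) = w has a solution ζ ∈ ℂ (e.g., via the complex inverse arccos). With ζ = 5z this gives z = ζ/(5). Then 6·cos(5z) takes every value in 6·ℂ = ℂ, and adding 1 is a bijection of ℂ. So f is surjective and omits no value. (Note: only on the real line is cos bounded by [−1, 1].)

Omitted value: no value.


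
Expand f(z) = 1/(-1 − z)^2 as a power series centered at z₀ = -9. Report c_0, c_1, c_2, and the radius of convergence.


Let w = z − z₀, so z = z₀ + w.
Then -1 − z = -1 − (z₀ + w) = (-1 − z₀) − w = 8 − w.
f(z) = 1/(8 − w)^2 = (1/(8)^2) · (1 − w/(8))^{−2}.
By the binomial series (1−u)^{−2} = Σ_{n≥0} C(n+1, 1) u^n for |u|<1, with u = w/(8):
  c_n = C(n+1, 1) / (8)^(n+2).
  c_0 = 1/(8)^2 = 1/64.
  c_1 = 2/(8)^3 = 1/256.
  c_2 = 3/(8)^4 = 3/4096.
The series is valid for |w/d| < 1, i.e. |z − z₀| < |d|.
Radius of convergence: R = |-1 − z₀| = |8| = 8 (distance from z₀ to the singularity z = -1).

c_0 = 1/64, c_1 = 1/256, c_2 = 3/4096; R = 8.


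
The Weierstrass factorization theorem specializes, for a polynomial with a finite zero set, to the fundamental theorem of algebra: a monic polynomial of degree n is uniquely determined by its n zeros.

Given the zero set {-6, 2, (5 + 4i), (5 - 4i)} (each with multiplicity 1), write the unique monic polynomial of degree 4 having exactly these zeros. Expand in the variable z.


The polynomial is p(z) = ∏_{α ∈ S} (z − α), where S = {-6, 2, (5 + 4i), (5 - 4i)}.
Expanding the product yields: p(z) = z^4 -6·z^3 -11·z^2 + 284·z -492.
Note conjugate pairs combine to real quadratics: (z − (5+4i))(z − (5−4i)) = z² − 10z + 41.
The resulting polynomial has degree 4 and real coefficients as required.

p(z) = z^4 -6·z^3 -11·z^2 + 284·z -492.


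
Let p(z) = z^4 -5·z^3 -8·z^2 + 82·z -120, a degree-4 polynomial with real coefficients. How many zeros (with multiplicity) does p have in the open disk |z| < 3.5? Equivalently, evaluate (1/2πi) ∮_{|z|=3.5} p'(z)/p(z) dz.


The zeros of p are: 3, (3 + 1i), (3 - 1i), -4.
Their magnitudes are: 3, 3.162, 3.162, 4.
Zeros with |z| < R = 3.5: 3, (3 + 1i), (3 - 1i).
Count = 3.
By the argument principle, (1/2πi) ∮_{|z|=R} p'(z)/p(z) dz equals exactly this count.

Number of zeros inside |z| < 3.5: 3.


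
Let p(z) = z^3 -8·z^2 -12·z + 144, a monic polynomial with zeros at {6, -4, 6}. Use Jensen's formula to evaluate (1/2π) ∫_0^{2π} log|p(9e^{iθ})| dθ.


Zeros: -4, 6, 6; r = 9.
Inside |z| < r: -4, 6, 6. Outside (|z| ≥ r): ∅.
p(0) = 144, so log|p(0)| = log(144) = 4.9698.
Apply Jensen: I(r) = log|p(0)| + Σ_k log(r/|z_k|), summed over zeros inside |z| < r.
  log(r/|z_k|) for z_k = 6: log(9/6) = 0.4055
  log(r/|z_k|) for z_k = -4: log(9/4) = 0.8109
  log(r/|z_k|) for z_k = 6: log(9/6) = 0.4055
Sum over inside zeros: 1.6219.
I(r) = log|p(0)| + (inside sum) = 4.9698 + 1.6219 = 6.5917.
Closed form (all zeros inside, monic): I(r) = n·log(r) = 3·log(9) = 6.5917. ✓

I(r) ≈ 6.5917.


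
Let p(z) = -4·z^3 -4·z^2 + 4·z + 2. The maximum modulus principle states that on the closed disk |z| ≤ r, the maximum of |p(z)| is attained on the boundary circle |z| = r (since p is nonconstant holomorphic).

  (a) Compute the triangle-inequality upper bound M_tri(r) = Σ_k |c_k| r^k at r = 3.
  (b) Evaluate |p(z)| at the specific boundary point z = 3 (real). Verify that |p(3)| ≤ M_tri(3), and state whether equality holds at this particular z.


Coefficients: c_0 = 2, c_1 = 4, c_2 = -4, c_3 = -4. Radius r = 3.
Part (a). Triangle bound: M_tri(r) = Σ_k |c_k| r^k
  = |2|·3^0 + |4|·3^1 + |-4|·3^2 + |-4|·3^3
  = 2 + 12 + 36 + 108 = 158.
This bounds M(r) := max_{|z|=r} |p(z)| from above; equality holds iff all terms c_k z^k can be made to align in phase at a single z on |z|=r.
Part (b). At z = 3 (real, on the circle |z| = r):
  p(3) = (2)·3^0 + (4)·3^1 + (-4)·3^2 + (-4)·3^3 = -130.
  |p(3)| = 130.
Check: |p(3)| = 130 ≤ 158 = M_tri(3). ✓ Equality does not hold at z = 3 (the coefficients have mixed signs, so the terms do not all align in phase there).

M_tri(3) = 158; |p(3)| = 130; equality at z=3: no.


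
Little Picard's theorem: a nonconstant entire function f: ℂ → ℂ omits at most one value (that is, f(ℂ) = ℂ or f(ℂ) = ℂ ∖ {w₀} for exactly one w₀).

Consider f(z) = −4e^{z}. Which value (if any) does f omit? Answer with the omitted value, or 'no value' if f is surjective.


Little Picard bounds the complement of f(ℂ) to at most one point.
e^{z} is never zero on ℂ, so -4·e^{z} takes every value in ℂ ∖ {0}. Adding 0 shifts the range to ℂ ∖ {0}. Thus f omits exactly the value 0.

Omitted value: 0.


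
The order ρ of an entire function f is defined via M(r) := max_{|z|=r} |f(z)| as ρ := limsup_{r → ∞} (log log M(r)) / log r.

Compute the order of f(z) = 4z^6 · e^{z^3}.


M(r) = max_{|z|=r} |4|·|z|^6·|e^{z^3}| = 4·r^6 · e^{1r^3} (the factors attain their maxima compatibly on |z|=r). Then log M(r) = log 4 + 6·log r + 1r^3, dominated by the last term, so log log M(r) ~ 3·log r. The polynomial factor 4z^6 contributes only a log r term and does not affect the order. ρ = 3.
Therefore ρ = 3.

Order ρ = 3.


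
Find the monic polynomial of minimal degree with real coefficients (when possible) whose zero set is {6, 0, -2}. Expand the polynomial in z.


The polynomial is p(z) = ∏_{α ∈ S} (z − α), where S = {6, 0, -2}.
Expanding the product yields: p(z) = z^3 -4·z^2 -12·z.
The resulting polynomial has degree 3 and real coefficients as required.

p(z) = z^3 -4·z^2 -12·z.


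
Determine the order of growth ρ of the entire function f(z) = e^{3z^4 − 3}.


|e^{3z^4 − 3}| = e^{Re(3·z^4) + -3} ≤ e^{3|z|^4 + -3} = e^{3r^4 + -3} on |z| = r, so ρ ≤ 4. Choosing z on |z|=r so that 3·z^4 is real positive (always possible by picking arg z appropriately) gives |f(z)| = e^{3r^4 + -3}, matching the bound. The additive constant -3 does not affect log log M(r) ~ 4·log r. Hence ρ = 4.
Therefore ρ = 4.

Order ρ = 4.


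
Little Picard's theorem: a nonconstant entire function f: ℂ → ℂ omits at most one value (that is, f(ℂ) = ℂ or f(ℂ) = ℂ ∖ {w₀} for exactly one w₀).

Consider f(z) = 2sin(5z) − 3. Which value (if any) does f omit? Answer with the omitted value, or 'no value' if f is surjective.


Little Picard bounds the complement of f(ℂ) to at most one point.
sin is entire and surjective onto ℂ: for every w ∈ ℂ, sin(ζ) = w has a solution ζ ∈ ℂ (e.g., via the complex inverse arcsin). With ζ = 5z this gives z = ζ/(5). Then 2·sin(5z) takes every value in 2·ℂ = ℂ, and adding -3 is a bijection of ℂ. So f is surjective and omits no value. (Note: only on the real line is sin bounded by [−1, 1].)

Omitted value: no value.


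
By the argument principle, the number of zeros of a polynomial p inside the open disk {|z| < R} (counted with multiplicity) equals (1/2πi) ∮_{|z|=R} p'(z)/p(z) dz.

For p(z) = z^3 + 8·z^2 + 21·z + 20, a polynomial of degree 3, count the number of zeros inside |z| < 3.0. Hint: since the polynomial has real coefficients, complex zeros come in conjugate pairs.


The zeros of p are: -4, (-2 + 1i), (-2 - 1i).
Their magnitudes are: 4, 2.236, 2.236.
Zeros with |z| < R = 3.0: (-2 + 1i), (-2 - 1i).
Count = 2.
By the argument principle, (1/2πi) ∮_{|z|=R} p'(z)/p(z) dz equals exactly this count.

Number of zeros inside |z| < 3.0: 2.


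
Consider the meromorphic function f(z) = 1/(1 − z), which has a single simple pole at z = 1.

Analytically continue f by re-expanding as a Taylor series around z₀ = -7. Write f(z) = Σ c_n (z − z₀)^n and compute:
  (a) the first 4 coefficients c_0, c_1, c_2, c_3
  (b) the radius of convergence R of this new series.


Let w = z − z₀, so z = z₀ + w.
Then 1 − z = 1 − (z₀ + w) = (1 − z₀) − w = 8 − w.
f(z) = 1/(8 − w) = (1/(8)) · 1/(1 − w/(8)) = Σ_{n≥0} w^n / (8)^(n+1).
So c_n = 1/(8)^(n+1):
  c_0 = 1/(8)^1 = 1/8.
  c_1 = 1/(8)^2 = 1/64.
  c_2 = 1/(8)^3 = 1/512.
  c_3 = 1/(8)^4 = 1/4096.
The series is valid for |w/d| < 1, i.e. |z − z₀| < |d|.
Radius of convergence: R = |1 − z₀| = |8| = 8 (distance from z₀ to the singularity z = 1).

c_0 = 1/8, c_1 = 1/64, c_2 = 1/512, c_3 = 1/4096; R = 8.


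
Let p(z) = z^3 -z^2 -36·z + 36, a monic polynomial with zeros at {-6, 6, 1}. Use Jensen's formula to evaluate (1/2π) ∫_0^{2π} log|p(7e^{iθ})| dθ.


Zeros: -6, 1, 6; r = 7.
Inside |z| < r: -6, 1, 6. Outside (|z| ≥ r): ∅.
p(0) = 36, so log|p(0)| = log(36) = 3.5835.
Apply Jensen: I(r) = log|p(0)| + Σ_k log(r/|z_k|), summed over zeros inside |z| < r.
  log(r/|z_k|) for z_k = -6: log(7/6) = 0.1542
  log(r/|z_k|) for z_k = 6: log(7/6) = 0.1542
  log(r/|z_k|) for z_k = 1: log(7/1) = 1.9459
Sum over inside zeros: 2.2542.
I(r) = log|p(0)| + (inside sum) = 3.5835 + 2.2542 = 5.8377.
Closed form (all zeros inside, monic): I(r) = n·log(r) = 3·log(7) = 5.8377. ✓

I(r) ≈ 5.8377.


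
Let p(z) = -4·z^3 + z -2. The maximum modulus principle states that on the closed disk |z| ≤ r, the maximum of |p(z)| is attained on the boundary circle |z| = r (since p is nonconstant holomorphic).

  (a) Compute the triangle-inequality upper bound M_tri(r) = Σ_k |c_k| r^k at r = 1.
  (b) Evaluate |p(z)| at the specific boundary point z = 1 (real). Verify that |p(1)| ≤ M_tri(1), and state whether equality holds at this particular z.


Coefficients: c_0 = -2, c_1 = 1, c_2 = 0, c_3 = -4. Radius r = 1.
Part (a). Triangle bound: M_tri(r) = Σ_k |c_k| r^k
  = |-2|·1^0 + |1|·1^1 + |0|·1^2 + |-4|·1^3
  = 2 + 1 + 0 + 4 = 7.
This bounds M(r) := max_{|z|=r} |p(z)| from above; equality holds iff all terms c_k z^k can be made to align in phase at a single z on |z|=r.
Part (b). At z = 1 (real, on the circle |z| = r):
  p(1) = (-2)·1^0 + (1)·1^1 + (0)·1^2 + (-4)·1^3 = -5.
  |p(1)| = 5.
Check: |p(1)| = 5 ≤ 7 = M_tri(1). ✓ Equality does not hold at z = 1 (the coefficients have mixed signs, so the terms do not all align in phase there).

M_tri(1) = 7; |p(1)| = 5; equality at z=1: no.


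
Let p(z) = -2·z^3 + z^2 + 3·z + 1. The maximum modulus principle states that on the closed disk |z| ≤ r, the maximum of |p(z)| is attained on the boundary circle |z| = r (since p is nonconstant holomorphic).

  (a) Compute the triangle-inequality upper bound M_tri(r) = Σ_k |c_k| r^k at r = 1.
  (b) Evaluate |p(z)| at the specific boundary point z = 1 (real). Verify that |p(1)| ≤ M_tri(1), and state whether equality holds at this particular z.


Coefficients: c_0 = 1, c_1 = 3, c_2 = 1, c_3 = -2. Radius r = 1.
Part (a). Triangle bound: M_tri(r) = Σ_k |c_k| r^k
  = |1|·1^0 + |3|·1^1 + |1|·1^2 + |-2|·1^3
  = 1 + 3 + 1 + 2 = 7.
This bounds M(r) := max_{|z|=r} |p(z)| from above; equality holds iff all terms c_k z^k can be made to align in phase at a single z on |z|=r.
Part (b). At z = 1 (real, on the circle |z| = r):
  p(1) = (1)·1^0 + (3)·1^1 + (1)·1^2 + (-2)·1^3 = 3.
  |p(1)| = 3.
Check: |p(1)| = 3 ≤ 7 = M_tri(1). ✓ Equality does not hold at z = 1 (the coefficients have mixed signs, so the terms do not all align in phase there).

M_tri(1) = 7; |p(1)| = 3; equality at z=1: no.


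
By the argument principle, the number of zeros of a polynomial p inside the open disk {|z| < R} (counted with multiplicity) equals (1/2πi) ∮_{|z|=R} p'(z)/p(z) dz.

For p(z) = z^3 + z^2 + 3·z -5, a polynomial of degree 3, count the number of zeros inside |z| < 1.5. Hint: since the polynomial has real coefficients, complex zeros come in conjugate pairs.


The zeros of p are: 1, (-1 + 2i), (-1 - 2i).
Their magnitudes are: 1, 2.236, 2.236.
Zeros with |z| < R = 1.5: 1.
Count = 1.
By the argument principle, (1/2πi) ∮_{|z|=R} p'(z)/p(z) dz equals exactly this count.

Number of zeros inside |z| < 1.5: 1.


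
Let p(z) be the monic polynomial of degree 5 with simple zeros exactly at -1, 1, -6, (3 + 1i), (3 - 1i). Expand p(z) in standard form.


The polynomial is p(z) = ∏_{α ∈ S} (z − α), where S = {-1, 1, -6, (3 + 1i), (3 - 1i)}.
Expanding the product yields: p(z) = z^5 -27·z^3 + 60·z^2 + 26·z -60.
Note conjugate pairs combine to real quadratics: (z − (3+1i))(z − (3−1i)) = z² − 6z + 10.
The resulting polynomial has degree 5 and real coefficients as required.

p(z) = z^5 -27·z^3 + 60·z^2 + 26·z -60.


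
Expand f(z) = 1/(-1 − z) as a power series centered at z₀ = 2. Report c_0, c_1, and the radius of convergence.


Let w = z − z₀, so z = z₀ + w.
Then -1 − z = -1 − (z₀ + w) = (-1 − z₀) − w = -3 − w.
f(z) = 1/(-3 − w) = (1/(-3)) · 1/(1 − w/(-3)) = Σ_{n≥0} w^n / (-3)^(n+1).
So c_n = 1/(-3)^(n+1):
  c_0 = 1/(-3)^1 = -1/3.
  c_1 = 1/(-3)^2 = 1/9.
The series is valid for |w/d| < 1, i.e. |z − z₀| < |d|.
Radius of convergence: R = |-1 − z₀| = |-3| = 3 (distance from z₀ to the singularity z = -1).

c_0 = -1/3, c_1 = 1/9; R = 3.


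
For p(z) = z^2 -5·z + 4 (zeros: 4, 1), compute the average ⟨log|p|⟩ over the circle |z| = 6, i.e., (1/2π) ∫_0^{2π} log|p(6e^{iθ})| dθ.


Zeros: 1, 4; r = 6.
Inside |z| < r: 1, 4. Outside (|z| ≥ r): ∅.
p(0) = 4, so log|p(0)| = log(4) = 1.3863.
Apply Jensen: I(r) = log|p(0)| + Σ_k log(r/|z_k|), summed over zeros inside |z| < r.
  log(r/|z_k|) for z_k = 4: log(6/4) = 0.4055
  log(r/|z_k|) for z_k = 1: log(6/1) = 1.7918
Sum over inside zeros: 2.1972.
I(r) = log|p(0)| + (inside sum) = 1.3863 + 2.1972 = 3.5835.
Closed form (all zeros inside, monic): I(r) = n·log(r) = 2·log(6) = 3.5835. ✓

I(r) ≈ 3.5835.


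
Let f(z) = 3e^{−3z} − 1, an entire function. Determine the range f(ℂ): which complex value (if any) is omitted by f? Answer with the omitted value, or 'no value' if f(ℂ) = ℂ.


Little Picard bounds the complement of f(ℂ) to at most one point.
e^{−3z} is never zero on ℂ, so 3·e^{−3z} takes every value in ℂ ∖ {0}. Adding -1 shifts the range to ℂ ∖ {-1}. Thus f omits exactly the value -1.

Omitted value: -1.


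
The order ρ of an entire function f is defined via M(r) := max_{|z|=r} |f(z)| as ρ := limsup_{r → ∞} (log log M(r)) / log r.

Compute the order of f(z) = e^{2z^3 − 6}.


|e^{2z^3 − 6}| = e^{Re(2·z^3) + -6} ≤ e^{2|z|^3 + -6} = e^{2r^3 + -6} on |z| = r, so ρ ≤ 3. Choosing z on |z|=r so that 2·z^3 is real positive (always possible by picking arg z appropriately) gives |f(z)| = e^{2r^3 + -6}, matching the bound. The additive constant -6 does not affect log log M(r) ~ 3·log r. Hence ρ = 3.
Therefore ρ = 3.

Order ρ = 3.


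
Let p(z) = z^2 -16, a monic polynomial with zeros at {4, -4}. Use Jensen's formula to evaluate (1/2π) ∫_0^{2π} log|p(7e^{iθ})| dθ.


Zeros: -4, 4; r = 7.
Inside |z| < r: -4, 4. Outside (|z| ≥ r): ∅.
p(0) = -16, so log|p(0)| = log(16) = 2.7726.
Apply Jensen: I(r) = log|p(0)| + Σ_k log(r/|z_k|), summed over zeros inside |z| < r.
  log(r/|z_k|) for z_k = 4: log(7/4) = 0.5596
  log(r/|z_k|) for z_k = -4: log(7/4) = 0.5596
Sum over inside zeros: 1.1192.
I(r) = log|p(0)| + (inside sum) = 2.7726 + 1.1192 = 3.8918.
Closed form (all zeros inside, monic): I(r) = n·log(r) = 2·log(7) = 3.8918. ✓

I(r) ≈ 3.8918.


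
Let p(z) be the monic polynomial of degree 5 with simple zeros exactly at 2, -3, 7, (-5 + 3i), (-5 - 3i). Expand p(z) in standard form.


The polynomial is p(z) = ∏_{α ∈ S} (z − α), where S = {2, -3, 7, (-5 + 3i), (-5 - 3i)}.
Expanding the product yields: p(z) = z^5 + 4·z^4 -39·z^3 -292·z^2 -22·z + 1428.
Note conjugate pairs combine to real quadratics: (z − (-5+3i))(z − (-5−3i)) = z² + 10z + 34.
The resulting polynomial has degree 5 and real coefficients as required.

p(z) = z^5 + 4·z^4 -39·z^3 -292·z^2 -22·z + 1428.


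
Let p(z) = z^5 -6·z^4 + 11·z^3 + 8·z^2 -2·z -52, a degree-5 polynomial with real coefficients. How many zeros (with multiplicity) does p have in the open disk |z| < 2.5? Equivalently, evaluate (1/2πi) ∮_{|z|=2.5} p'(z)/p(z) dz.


The zeros of p are: (-1 + 1i), (-1 - 1i), 2, (3 + 2i), (3 - 2i).
Their magnitudes are: 1.414, 1.414, 2, 3.606, 3.606.
Zeros with |z| < R = 2.5: (-1 + 1i), (-1 - 1i), 2.
Count = 3.
By the argument principle, (1/2πi) ∮_{|z|=R} p'(z)/p(z) dz equals exactly this count.

Number of zeros inside |z| < 2.5: 3.


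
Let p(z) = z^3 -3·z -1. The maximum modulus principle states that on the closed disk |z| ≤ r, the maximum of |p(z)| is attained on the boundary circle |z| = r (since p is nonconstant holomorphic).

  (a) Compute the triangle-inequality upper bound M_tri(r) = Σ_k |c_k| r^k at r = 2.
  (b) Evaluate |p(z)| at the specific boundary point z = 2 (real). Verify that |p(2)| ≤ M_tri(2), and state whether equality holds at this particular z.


Coefficients: c_0 = -1, c_1 = -3, c_2 = 0, c_3 = 1. Radius r = 2.
Part (a). Triangle bound: M_tri(r) = Σ_k |c_k| r^k
  = |-1|·2^0 + |-3|·2^1 + |0|·2^2 + |1|·2^3
  = 1 + 6 + 0 + 8 = 15.
This bounds M(r) := max_{|z|=r} |p(z)| from above; equality holds iff all terms c_k z^k can be made to align in phase at a single z on |z|=r.
Part (b). At z = 2 (real, on the circle |z| = r):
  p(2) = (-1)·2^0 + (-3)·2^1 + (0)·2^2 + (1)·2^3 = 1.
  |p(2)| = 1.
Check: |p(2)| = 1 ≤ 15 = M_tri(2). ✓ Equality does not hold at z = 2 (the coefficients have mixed signs, so the terms do not all align in phase there).

M_tri(2) = 15; |p(2)| = 1; equality at z=2: no.


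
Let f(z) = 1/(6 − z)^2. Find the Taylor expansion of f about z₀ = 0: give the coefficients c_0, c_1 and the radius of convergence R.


Let w = z − z₀, so z = z₀ + w.
Then 6 − z = 6 − (z₀ + w) = (6 − z₀) − w = 6 − w.
f(z) = 1/(6 − w)^2 = (1/(6)^2) · (1 − w/(6))^{−2}.
By the binomial series (1−u)^{−2} = Σ_{n≥0} C(n+1, 1) u^n for |u|<1, with u = w/(6):
  c_n = C(n+1, 1) / (6)^(n+2).
  c_0 = 1/(6)^2 = 1/36.
  c_1 = 2/(6)^3 = 1/108.
The series is valid for |w/d| < 1, i.e. |z − z₀| < |d|.
Radius of convergence: R = |6 − z₀| = |6| = 6 (distance from z₀ to the singularity z = 6).

c_0 = 1/36, c_1 = 1/108; R = 6.


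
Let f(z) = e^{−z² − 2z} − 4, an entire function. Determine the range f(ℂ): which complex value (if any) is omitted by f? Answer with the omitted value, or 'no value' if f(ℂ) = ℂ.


Little Picard bounds the complement of f(ℂ) to at most one point.
The exponent g(z) = −z² − 2z is a nonconstant polynomial, hence surjective onto ℂ. So e^{g(z)} takes every value in {e^w : w ∈ ℂ} = ℂ ∖ {0}. Adding -4 shifts the range to ℂ ∖ {-4}. f omits exactly -4.

Omitted value: -4.


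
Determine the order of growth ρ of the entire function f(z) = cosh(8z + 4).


cosh(w) is a linear combination of e^{iw} and e^{−iw} (or e^w, e^{−w} in the hyperbolic case), so |cosh(w)| ≤ e^{|w|}. With w = 8z + 4, |w| ≤ 8|z| + 4 = 8r + 4 on |z| = r, giving M(r) ≤ e^{8r + 4}, so ρ ≤ 1. On a suitable ray (z = it for sin/cos; z = t for sinh/cosh, t real → ∞), |cosh(8z + 4)| grows like e^{8|t|}/2, so ρ ≥ 1. Hence ρ = 1.
Therefore ρ = 1.

Order ρ = 1.


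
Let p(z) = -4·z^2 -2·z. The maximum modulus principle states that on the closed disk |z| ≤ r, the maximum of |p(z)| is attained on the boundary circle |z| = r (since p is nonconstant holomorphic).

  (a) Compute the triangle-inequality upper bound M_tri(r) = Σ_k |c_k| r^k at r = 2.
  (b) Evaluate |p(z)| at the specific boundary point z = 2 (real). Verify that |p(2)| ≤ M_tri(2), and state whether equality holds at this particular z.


Coefficients: c_0 = 0, c_1 = -2, c_2 = -4. Radius r = 2.
Part (a). Triangle bound: M_tri(r) = Σ_k |c_k| r^k
  = |0|·2^0 + |-2|·2^1 + |-4|·2^2
  = 0 + 4 + 16 = 20.
This bounds M(r) := max_{|z|=r} |p(z)| from above; equality holds iff all terms c_k z^k can be made to align in phase at a single z on |z|=r.
Part (b). At z = 2 (real, on the circle |z| = r):
  p(2) = (0)·2^0 + (-2)·2^1 + (-4)·2^2 = -20.
  |p(2)| = 20.
Since all nonzero coefficients share the same sign, |p(2)| = 20 = M_tri(2); the triangle bound is attained at z = 2, so in fact M(r) = 20.

M_tri(2) = 20; |p(2)| = 20; equality at z=2: yes.


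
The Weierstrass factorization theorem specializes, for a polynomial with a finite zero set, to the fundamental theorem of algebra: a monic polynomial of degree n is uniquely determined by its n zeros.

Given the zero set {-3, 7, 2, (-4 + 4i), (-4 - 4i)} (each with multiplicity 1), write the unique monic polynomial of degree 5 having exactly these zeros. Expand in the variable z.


The polynomial is p(z) = ∏_{α ∈ S} (z − α), where S = {-3, 7, 2, (-4 + 4i), (-4 - 4i)}.
Expanding the product yields: p(z) = z^5 + 2·z^4 -29·z^3 -254·z^2 -80·z + 1344.
Note conjugate pairs combine to real quadratics: (z − (-4+4i))(z − (-4−4i)) = z² + 8z + 32.
The resulting polynomial has degree 5 and real coefficients as required.

p(z) = z^5 + 2·z^4 -29·z^3 -254·z^2 -80·z + 1344.


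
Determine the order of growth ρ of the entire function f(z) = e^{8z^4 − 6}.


|e^{8z^4 − 6}| = e^{Re(8·z^4) + -6} ≤ e^{8|z|^4 + -6} = e^{8r^4 + -6} on |z| = r, so ρ ≤ 4. Choosing z on |z|=r so that 8·z^4 is real positive (always possible by picking arg z appropriately) gives |f(z)| = e^{8r^4 + -6}, matching the bound. The additive constant -6 does not affect log log M(r) ~ 4·log r. Hence ρ = 4.
Therefore ρ = 4.

Order ρ = 4.
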